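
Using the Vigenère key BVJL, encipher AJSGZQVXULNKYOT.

BEBRALEIVGWVZJC

Repeat the key across the message: BVJLBVJLBVJLBVJ
A(0)+B(1): 1 → B
J(9)+V(21): 30≡4 → E
S(18)+J(9): 27≡1 → B
G(6)+L(11): 17 → R
Z(25)+B(1): 26≡0 → A
Q(16)+V(21): 37≡11 → L
V(21)+J(9): 30≡4 → E
X(23)+L(11): 34≡8 → I
U(20)+B(1): 21 → V
L(11)+V(21): 32≡6 → G
N(13)+J(9): 22 → W
K(10)+L(11): 21 → V
Y(24)+B(1): 25 → Z
O(14)+V(21): 35≡9 → J
T(19)+J(9): 28≡2 → C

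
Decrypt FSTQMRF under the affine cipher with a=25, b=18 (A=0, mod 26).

NAZCGBN

The inverse of 25 mod 26 is 25, since 25·25=625≡1. Apply D(y)=25·(y−18) mod 26:
F(5): 25·(5−18)=-325≡13 → N
S(18): 25·(18−18)=0 → A
T(19): 25·(19−18)=25 → Z
Q(16): 25·(16−18)=-50≡2 → C
M(12): 25·(12−18)=-150≡6 → G
R(17): 25·(17−18)=-25≡1 → B
F(5): 25·(5−18)=-325≡13 → N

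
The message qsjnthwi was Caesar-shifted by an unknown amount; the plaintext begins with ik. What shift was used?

8

From the crib: q(16)−i(8)=8, so the shift is 8.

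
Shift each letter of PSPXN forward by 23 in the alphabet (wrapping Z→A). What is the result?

MPMUK

P(15): 15+23=38≡12 → M
S(18): 18+23=41≡15 → P
P(15): 15+23=38≡12 → M
X(23): 23+23=46≡20 → U
N(13): 13+23=36≡10 → K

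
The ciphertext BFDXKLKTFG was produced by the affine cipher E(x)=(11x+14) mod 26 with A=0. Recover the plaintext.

NLZPCVCRLE

The inverse of 11 mod 26 is 19, since 11·19=209≡1. Apply D(y)=19·(y−14) mod 26:
B(1): 19·(1−14)=-247≡13 → N
F(5): 19·(5−14)=-171≡11 → L
D(3): 19·(3−14)=-209≡25 → Z
X(23): 19·(23−14)=171≡15 → P
K(10): 19·(10−14)=-76≡2 → C
L(11): 19·(11−14)=-57≡21 → V
K(10): 19·(10−14)=-76≡2 → C
T(19): 19·(19−14)=95≡17 → R
F(5): 19·(5−14)=-171≡11 → L
G(6): 19·(6−14)=-152≡4 → E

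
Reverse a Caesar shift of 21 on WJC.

W(22): 22−21=1 → B
J(9): 9−21=-12≡14 → O
C(2): 2−21=-19≡7 → H

BOH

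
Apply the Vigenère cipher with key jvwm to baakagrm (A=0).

kvwwjbny

Repeat the key across the message: jvwmjvwm
b(1)+j(9): 10 → k
a(0)+v(21): 21 → v
a(0)+w(22): 22 → w
k(10)+m(12): 22 → w
a(0)+j(9): 9 → j
g(6)+v(21): 27≡1 → b
r(17)+w(22): 39≡13 → n
m(12)+m(12): 24 → y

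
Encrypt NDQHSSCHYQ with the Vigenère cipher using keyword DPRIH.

QSHPZVRYGX

Repeat the key across the message: DPRIHDPRIH
N(13)+D(3): 16 → Q
D(3)+P(15): 18 → S
Q(16)+R(17): 33≡7 → H
H(7)+I(8): 15 → P
S(18)+H(7): 25 → Z
S(18)+D(3): 21 → V
C(2)+P(15): 17 → R
H(7)+R(17): 24 → Y
Y(24)+I(8): 32≡6 → G
Q(16)+H(7): 23 → X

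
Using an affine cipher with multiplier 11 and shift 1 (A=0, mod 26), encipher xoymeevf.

uzfdttye

x(23): 11·23+1=254≡20 → u
o(14): 11·14+1=155≡25 → z
y(24): 11·24+1=265≡5 → f
m(12): 11·12+1=133≡3 → d
e(4): 11·4+1=45≡19 → t
e(4): 11·4+1=45≡19 → t
v(21): 11·21+1=232≡24 → y
f(5): 11·5+1=56≡4 → e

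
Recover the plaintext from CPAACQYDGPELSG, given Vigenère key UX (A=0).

ISGDITEGMSKOYJ

Repeat the key across the ciphertext: UXUXUXUXUXUXUX
C(2)−U(20): -18≡8 → I
P(15)−X(23): -8≡18 → S
A(0)−U(20): -20≡6 → G
A(0)−X(23): -23≡3 → D
C(2)−U(20): -18≡8 → I
Q(16)−X(23): -7≡19 → T
Y(24)−U(20): 4 → E
D(3)−X(23): -20≡6 → G
G(6)−U(20): -14≡12 → M
P(15)−X(23): -8≡18 → S
E(4)−U(20): -16≡10 → K
L(11)−X(23): -12≡14 → O
S(18)−U(20): -2≡24 → Y
G(6)−X(23): -17≡9 → J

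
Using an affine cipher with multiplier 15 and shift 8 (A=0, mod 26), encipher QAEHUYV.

Q(16): 15·16+8=248≡14 → O
A(0): 15·0+8=8 → I
E(4): 15·4+8=68≡16 → Q
H(7): 15·7+8=113≡9 → J
U(20): 15·20+8=308≡22 → W
Y(24): 15·24+8=368≡4 → E
V(21): 15·21+8=323≡11 → L

OIQJWEL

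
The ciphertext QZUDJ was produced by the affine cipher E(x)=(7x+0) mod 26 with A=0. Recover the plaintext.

The inverse of 7 mod 26 is 15, since 7·15=105≡1. Apply D(y)=15·(y−0) mod 26:
Q(16): 15·(16−0)=240≡6 → G
Z(25): 15·(25−0)=375≡11 → L
U(20): 15·(20−0)=300≡14 → O
D(3): 15·(3−0)=45≡19 → T
J(9): 15·(9−0)=135≡5 → F

GLOTF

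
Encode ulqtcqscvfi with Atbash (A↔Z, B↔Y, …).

u(20) → f(5)
l(11) → o(14)
q(16) → j(9)
t(19) → g(6)
c(2) → x(23)
q(16) → j(9)
s(18) → h(7)
c(2) → x(23)
v(21) → e(4)
f(5) → u(20)
i(8) → r(17)

fojgxjhxeur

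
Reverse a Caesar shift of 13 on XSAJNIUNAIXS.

X(23): 23−13=10 → K
S(18): 18−13=5 → F
A(0): 0−13=-13≡13 → N
J(9): 9−13=-4≡22 → W
N(13): 13−13=0 → A
I(8): 8−13=-5≡21 → V
U(20): 20−13=7 → H
N(13): 13−13=0 → A
A(0): 0−13=-13≡13 → N
I(8): 8−13=-5≡21 → V
X(23): 23−13=10 → K
S(18): 18−13=5 → F

KFNWAVHANVKF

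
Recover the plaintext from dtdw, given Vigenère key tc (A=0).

krku

Repeat the key across the ciphertext: tctc
d(3)−t(19): -16≡10 → k
t(19)−c(2): 17 → r
d(3)−t(19): -16≡10 → k
w(22)−c(2): 20 → u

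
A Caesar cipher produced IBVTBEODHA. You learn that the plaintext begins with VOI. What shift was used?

From the crib: I(8)−V(21)=-13≡13, so the shift is 13.

13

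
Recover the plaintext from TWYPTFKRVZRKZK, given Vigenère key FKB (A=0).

OMXKJEFHUUHJUA

Repeat the key across the ciphertext: FKBFKBFKBFKBFK
T(19)−F(5): 14 → O
W(22)−K(10): 12 → M
Y(24)−B(1): 23 → X
P(15)−F(5): 10 → K
T(19)−K(10): 9 → J
F(5)−B(1): 4 → E
K(10)−F(5): 5 → F
R(17)−K(10): 7 → H
V(21)−B(1): 20 → U
Z(25)−F(5): 20 → U
R(17)−K(10): 7 → H
K(10)−B(1): 9 → J
Z(25)−F(5): 20 → U
K(10)−K(10): 0 → A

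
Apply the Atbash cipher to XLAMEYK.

X(23) → C(2)
L(11) → O(14)
A(0) → Z(25)
M(12) → N(13)
E(4) → V(21)
Y(24) → B(1)
K(10) → P(15)

COZNVBP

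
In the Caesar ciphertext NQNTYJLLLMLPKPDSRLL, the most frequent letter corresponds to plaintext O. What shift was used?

23

The most frequent ciphertext letter is L (appears 6 times).
L is position 11; O is position 14.
Shift = -3≡23.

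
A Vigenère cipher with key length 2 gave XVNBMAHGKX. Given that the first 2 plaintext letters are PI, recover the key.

IN

Subtract each crib letter from the matching ciphertext letter (mod 26):
X(23)−P(15)=8 → I
V(21)−I(8)=13 → N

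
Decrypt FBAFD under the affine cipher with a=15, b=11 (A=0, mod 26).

KIBKW

The inverse of 15 mod 26 is 7, since 15·7=105≡1. Apply D(y)=7·(y−11) mod 26:
F(5): 7·(5−11)=-42≡10 → K
B(1): 7·(1−11)=-70≡8 → I
A(0): 7·(0−11)=-77≡1 → B
F(5): 7·(5−11)=-42≡10 → K
D(3): 7·(3−11)=-56≡22 → W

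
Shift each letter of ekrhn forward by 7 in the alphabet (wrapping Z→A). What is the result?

e(4): 4+7=11 → l
k(10): 10+7=17 → r
r(17): 17+7=24 → y
h(7): 7+7=14 → o
n(13): 13+7=20 → u

lryou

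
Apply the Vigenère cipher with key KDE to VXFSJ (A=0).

FAJCM

Repeat the key across the message: KDEKD
V(21)+K(10): 31≡5 → F
X(23)+D(3): 26≡0 → A
F(5)+E(4): 9 → J
S(18)+K(10): 28≡2 → C
J(9)+D(3): 12 → M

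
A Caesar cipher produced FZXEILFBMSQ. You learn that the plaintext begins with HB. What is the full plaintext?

HBZGKNHDOUS

From the crib: F(5)−H(7)=-2≡24, so the shift is 24.
Subtract 24 from each ciphertext letter:
F(5): 5−24=-19≡7 → H
Z(25): 25−24=1 → B
X(23): 23−24=-1≡25 → Z
E(4): 4−24=-20≡6 → G
I(8): 8−24=-16≡10 → K
L(11): 11−24=-13≡13 → N
F(5): 5−24=-19≡7 → H
B(1): 1−24=-23≡3 → D
M(12): 12−24=-12≡14 → O
S(18): 18−24=-6≡20 → U
Q(16): 16−24=-8≡18 → S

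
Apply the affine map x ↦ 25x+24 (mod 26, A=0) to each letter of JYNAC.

PALYW

J(9): 25·9+24=249≡15 → P
Y(24): 25·24+24=624≡0 → A
N(13): 25·13+24=349≡11 → L
A(0): 25·0+24=24 → Y
C(2): 25·2+24=74≡22 → W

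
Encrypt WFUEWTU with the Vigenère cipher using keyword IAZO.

EFTSETT

Repeat the key across the message: IAZOIAZ
W(22)+I(8): 30≡4 → E
F(5)+A(0): 5 → F
U(20)+Z(25): 45≡19 → T
E(4)+O(14): 18 → S
W(22)+I(8): 30≡4 → E
T(19)+A(0): 19 → T
U(20)+Z(25): 45≡19 → T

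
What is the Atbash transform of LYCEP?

OBXVK

L(11) → O(14)
Y(24) → B(1)
C(2) → X(23)
E(4) → V(21)
P(15) → K(10)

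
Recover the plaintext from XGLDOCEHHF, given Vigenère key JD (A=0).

ODCAFZVEYC

Repeat the key across the ciphertext: JDJDJDJDJD
X(23)−J(9): 14 → O
G(6)−D(3): 3 → D
L(11)−J(9): 2 → C
D(3)−D(3): 0 → A
O(14)−J(9): 5 → F
C(2)−D(3): -1≡25 → Z
E(4)−J(9): -5≡21 → V
H(7)−D(3): 4 → E
H(7)−J(9): -2≡24 → Y
F(5)−D(3): 2 → C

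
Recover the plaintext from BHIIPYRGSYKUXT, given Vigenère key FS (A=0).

Repeat the key across the ciphertext: FSFSFSFSFSFSFS
B(1)−F(5): -4≡22 → W
H(7)−S(18): -11≡15 → P
I(8)−F(5): 3 → D
I(8)−S(18): -10≡16 → Q
P(15)−F(5): 10 → K
Y(24)−S(18): 6 → G
R(17)−F(5): 12 → M
G(6)−S(18): -12≡14 → O
S(18)−F(5): 13 → N
Y(24)−S(18): 6 → G
K(10)−F(5): 5 → F
U(20)−S(18): 2 → C
X(23)−F(5): 18 → S
T(19)−S(18): 1 → B

WPDQKGMONGFCSB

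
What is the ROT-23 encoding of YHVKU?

Y(24): 24+23=47≡21 → V
H(7): 7+23=30≡4 → E
V(21): 21+23=44≡18 → S
K(10): 10+23=33≡7 → H
U(20): 20+23=43≡17 → R

VESHR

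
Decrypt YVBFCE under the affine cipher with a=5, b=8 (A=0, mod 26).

YNJPEU

The inverse of 5 mod 26 is 21, since 5·21=105≡1. Apply D(y)=21·(y−8) mod 26:
Y(24): 21·(24−8)=336≡24 → Y
V(21): 21·(21−8)=273≡13 → N
B(1): 21·(1−8)=-147≡9 → J
F(5): 21·(5−8)=-63≡15 → P
C(2): 21·(2−8)=-126≡4 → E
E(4): 21·(4−8)=-84≡20 → U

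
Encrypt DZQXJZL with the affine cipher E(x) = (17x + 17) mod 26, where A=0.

D(3): 17·3+17=68≡16 → Q
Z(25): 17·25+17=442≡0 → A
Q(16): 17·16+17=289≡3 → D
X(23): 17·23+17=408≡18 → S
J(9): 17·9+17=170≡14 → O
Z(25): 17·25+17=442≡0 → A
L(11): 17·11+17=204≡22 → W

QADSOAW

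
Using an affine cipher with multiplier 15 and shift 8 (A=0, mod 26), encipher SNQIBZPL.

S(18): 15·18+8=278≡18 → S
N(13): 15·13+8=203≡21 → V
Q(16): 15·16+8=248≡14 → O
I(8): 15·8+8=128≡24 → Y
B(1): 15·1+8=23 → X
Z(25): 15·25+8=383≡19 → T
P(15): 15·15+8=233≡25 → Z
L(11): 15·11+8=173≡17 → R

SVOYXTZR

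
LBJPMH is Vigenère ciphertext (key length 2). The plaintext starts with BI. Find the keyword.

KT

Subtract each crib letter from the matching ciphertext letter (mod 26):
L(11)−B(1)=10 → K
B(1)−I(8)=-7≡19 → T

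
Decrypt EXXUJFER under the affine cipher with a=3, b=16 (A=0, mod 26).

WLLKPFWJ

The inverse of 3 mod 26 is 9, since 3·9=27≡1. Apply D(y)=9·(y−16) mod 26:
E(4): 9·(4−16)=-108≡22 → W
X(23): 9·(23−16)=63≡11 → L
X(23): 9·(23−16)=63≡11 → L
U(20): 9·(20−16)=36≡10 → K
J(9): 9·(9−16)=-63≡15 → P
F(5): 9·(5−16)=-99≡5 → F
E(4): 9·(4−16)=-108≡22 → W
R(17): 9·(17−16)=9 → J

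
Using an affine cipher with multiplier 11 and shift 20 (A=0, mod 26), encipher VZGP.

V(21): 11·21+20=251≡17 → R
Z(25): 11·25+20=295≡9 → J
G(6): 11·6+20=86≡8 → I
P(15): 11·15+20=185≡3 → D

RJID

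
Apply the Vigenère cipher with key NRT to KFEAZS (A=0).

XWXNQL

Repeat the key across the message: NRTNRT
K(10)+N(13): 23 → X
F(5)+R(17): 22 → W
E(4)+T(19): 23 → X
A(0)+N(13): 13 → N
Z(25)+R(17): 42≡16 → Q
S(18)+T(19): 37≡11 → L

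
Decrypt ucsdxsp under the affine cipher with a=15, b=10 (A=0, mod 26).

swednej

The inverse of 15 mod 26 is 7, since 15·7=105≡1. Apply D(y)=7·(y−10) mod 26:
u(20): 7·(20−10)=70≡18 → s
c(2): 7·(2−10)=-56≡22 → w
s(18): 7·(18−10)=56≡4 → e
d(3): 7·(3−10)=-49≡3 → d
x(23): 7·(23−10)=91≡13 → n
s(18): 7·(18−10)=56≡4 → e
p(15): 7·(15−10)=35≡9 → j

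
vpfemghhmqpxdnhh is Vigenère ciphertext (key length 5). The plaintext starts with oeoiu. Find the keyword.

hlrws

Subtract each crib letter from the matching ciphertext letter (mod 26):
v(21)−o(14)=7 → h
p(15)−e(4)=11 → l
f(5)−o(14)=-9≡17 → r
e(4)−i(8)=-4≡22 → w
m(12)−u(20)=-8≡18 → s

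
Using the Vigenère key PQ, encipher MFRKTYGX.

Repeat the key across the message: PQPQPQPQ
M(12)+P(15): 27≡1 → B
F(5)+Q(16): 21 → V
R(17)+P(15): 32≡6 → G
K(10)+Q(16): 26≡0 → A
T(19)+P(15): 34≡8 → I
Y(24)+Q(16): 40≡14 → O
G(6)+P(15): 21 → V
X(23)+Q(16): 39≡13 → N

BVGAIOVN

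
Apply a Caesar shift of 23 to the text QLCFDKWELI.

NIZCAHTBIF

Q(16): 16+23=39≡13 → N
L(11): 11+23=34≡8 → I
C(2): 2+23=25 → Z
F(5): 5+23=28≡2 → C
D(3): 3+23=26≡0 → A
K(10): 10+23=33≡7 → H
W(22): 22+23=45≡19 → T
E(4): 4+23=27≡1 → B
L(11): 11+23=34≡8 → I
I(8): 8+23=31≡5 → F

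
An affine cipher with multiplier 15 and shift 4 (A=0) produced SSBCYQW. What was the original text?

UUFMKGW

The inverse of 15 mod 26 is 7, since 15·7=105≡1. Apply D(y)=7·(y−4) mod 26:
S(18): 7·(18−4)=98≡20 → U
S(18): 7·(18−4)=98≡20 → U
B(1): 7·(1−4)=-21≡5 → F
C(2): 7·(2−4)=-14≡12 → M
Y(24): 7·(24−4)=140≡10 → K
Q(16): 7·(16−4)=84≡6 → G
W(22): 7·(22−4)=126≡22 → W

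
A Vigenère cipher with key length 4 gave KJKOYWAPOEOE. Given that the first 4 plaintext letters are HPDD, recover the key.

Subtract each crib letter from the matching ciphertext letter (mod 26):
K(10)−H(7)=3 → D
J(9)−P(15)=-6≡20 → U
K(10)−D(3)=7 → H
O(14)−D(3)=11 → L

DUHL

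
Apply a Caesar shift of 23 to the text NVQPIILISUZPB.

KSNMFFIFPRWMY

N(13): 13+23=36≡10 → K
V(21): 21+23=44≡18 → S
Q(16): 16+23=39≡13 → N
P(15): 15+23=38≡12 → M
I(8): 8+23=31≡5 → F
I(8): 8+23=31≡5 → F
L(11): 11+23=34≡8 → I
I(8): 8+23=31≡5 → F
S(18): 18+23=41≡15 → P
U(20): 20+23=43≡17 → R
Z(25): 25+23=48≡22 → W
P(15): 15+23=38≡12 → M
B(1): 1+23=24 → Y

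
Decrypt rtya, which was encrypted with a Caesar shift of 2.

r(17): 17−2=15 → p
t(19): 19−2=17 → r
y(24): 24−2=22 → w
a(0): 0−2=-2≡24 → y

prwy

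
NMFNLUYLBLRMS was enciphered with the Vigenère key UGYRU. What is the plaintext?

Repeat the key across the ciphertext: UGYRUUGYRUUGY
N(13)−U(20): -7≡19 → T
M(12)−G(6): 6 → G
F(5)−Y(24): -19≡7 → H
N(13)−R(17): -4≡22 → W
L(11)−U(20): -9≡17 → R
U(20)−U(20): 0 → A
Y(24)−G(6): 18 → S
L(11)−Y(24): -13≡13 → N
B(1)−R(17): -16≡10 → K
L(11)−U(20): -9≡17 → R
R(17)−U(20): -3≡23 → X
M(12)−G(6): 6 → G
S(18)−Y(24): -6≡20 → U

TGHWRASNKRXGU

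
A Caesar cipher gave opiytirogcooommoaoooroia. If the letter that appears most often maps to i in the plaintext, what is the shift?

6

The most frequent ciphertext letter is o (appears 10 times).
o is position 14; i is position 8.
Shift = 6.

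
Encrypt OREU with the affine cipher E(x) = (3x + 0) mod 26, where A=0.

QZMI

O(14): 3·14+0=42≡16 → Q
R(17): 3·17+0=51≡25 → Z
E(4): 3·4+0=12 → M
U(20): 3·20+0=60≡8 → I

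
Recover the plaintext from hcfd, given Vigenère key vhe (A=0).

mvbi

Repeat the key across the ciphertext: vhev
h(7)−v(21): -14≡12 → m
c(2)−h(7): -5≡21 → v
f(5)−e(4): 1 → b
d(3)−v(21): -18≡8 → i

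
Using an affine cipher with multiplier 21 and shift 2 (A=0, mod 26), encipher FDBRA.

DNXVC

F(5): 21·5+2=107≡3 → D
D(3): 21·3+2=65≡13 → N
B(1): 21·1+2=23 → X
R(17): 21·17+2=359≡21 → V
A(0): 21·0+2=2 → C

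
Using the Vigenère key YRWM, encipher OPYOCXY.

MGUAAOU

Repeat the key across the message: YRWMYRW
O(14)+Y(24): 38≡12 → M
P(15)+R(17): 32≡6 → G
Y(24)+W(22): 46≡20 → U
O(14)+M(12): 26≡0 → A
C(2)+Y(24): 26≡0 → A
X(23)+R(17): 40≡14 → O
Y(24)+W(22): 46≡20 → U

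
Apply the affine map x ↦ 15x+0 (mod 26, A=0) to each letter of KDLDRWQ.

K(10): 15·10+0=150≡20 → U
D(3): 15·3+0=45≡19 → T
L(11): 15·11+0=165≡9 → J
D(3): 15·3+0=45≡19 → T
R(17): 15·17+0=255≡21 → V
W(22): 15·22+0=330≡18 → S
Q(16): 15·16+0=240≡6 → G

UTJTVSG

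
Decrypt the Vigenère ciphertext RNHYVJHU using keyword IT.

JUZFNQZB

Repeat the key across the ciphertext: ITITITIT
R(17)−I(8): 9 → J
N(13)−T(19): -6≡20 → U
H(7)−I(8): -1≡25 → Z
Y(24)−T(19): 5 → F
V(21)−I(8): 13 → N
J(9)−T(19): -10≡16 → Q
H(7)−I(8): -1≡25 → Z
U(20)−T(19): 1 → B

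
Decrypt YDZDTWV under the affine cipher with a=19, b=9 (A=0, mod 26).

The inverse of 19 mod 26 is 11, since 19·11=209≡1. Apply D(y)=11·(y−9) mod 26:
Y(24): 11·(24−9)=165≡9 → J
D(3): 11·(3−9)=-66≡12 → M
Z(25): 11·(25−9)=176≡20 → U
D(3): 11·(3−9)=-66≡12 → M
T(19): 11·(19−9)=110≡6 → G
W(22): 11·(22−9)=143≡13 → N
V(21): 11·(21−9)=132≡2 → C

JMUMGNC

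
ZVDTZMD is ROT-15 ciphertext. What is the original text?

Z(25): 25−15=10 → K
V(21): 21−15=6 → G
D(3): 3−15=-12≡14 → O
T(19): 19−15=4 → E
Z(25): 25−15=10 → K
M(12): 12−15=-3≡23 → X
D(3): 3−15=-12≡14 → O

KGOEKXO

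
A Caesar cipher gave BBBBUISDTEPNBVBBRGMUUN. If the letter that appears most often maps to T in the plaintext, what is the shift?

8

The most frequent ciphertext letter is B (appears 7 times).
B is position 1; T is position 19.
Shift = -18≡8.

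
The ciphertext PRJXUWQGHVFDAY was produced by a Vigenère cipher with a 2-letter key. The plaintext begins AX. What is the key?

PU

Subtract each crib letter from the matching ciphertext letter (mod 26):
P(15)−A(0)=15 → P
R(17)−X(23)=-6≡20 → U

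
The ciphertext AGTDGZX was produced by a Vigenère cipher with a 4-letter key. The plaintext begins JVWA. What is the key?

RLXD

Subtract each crib letter from the matching ciphertext letter (mod 26):
A(0)−J(9)=-9≡17 → R
G(6)−V(21)=-15≡11 → L
T(19)−W(22)=-3≡23 → X
D(3)−A(0)=3 → D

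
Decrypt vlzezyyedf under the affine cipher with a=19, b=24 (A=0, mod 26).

The inverse of 19 mod 26 is 11, since 19·11=209≡1. Apply D(y)=11·(y−24) mod 26:
v(21): 11·(21−24)=-33≡19 → t
l(11): 11·(11−24)=-143≡13 → n
z(25): 11·(25−24)=11 → l
e(4): 11·(4−24)=-220≡14 → o
z(25): 11·(25−24)=11 → l
y(24): 11·(24−24)=0 → a
y(24): 11·(24−24)=0 → a
e(4): 11·(4−24)=-220≡14 → o
d(3): 11·(3−24)=-231≡3 → d
f(5): 11·(5−24)=-209≡25 → z

tnlolaaodz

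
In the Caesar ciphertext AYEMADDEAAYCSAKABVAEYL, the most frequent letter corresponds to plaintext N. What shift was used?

13

The most frequent ciphertext letter is A (appears 7 times).
A is position 0; N is position 13.
Shift = -13≡13.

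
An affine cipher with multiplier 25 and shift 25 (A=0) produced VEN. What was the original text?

The inverse of 25 mod 26 is 25, since 25·25=625≡1. Apply D(y)=25·(y−25) mod 26:
V(21): 25·(21−25)=-100≡4 → E
E(4): 25·(4−25)=-525≡21 → V
N(13): 25·(13−25)=-300≡12 → M

EVM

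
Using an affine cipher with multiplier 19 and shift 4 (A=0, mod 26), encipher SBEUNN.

S(18): 19·18+4=346≡8 → I
B(1): 19·1+4=23 → X
E(4): 19·4+4=80≡2 → C
U(20): 19·20+4=384≡20 → U
N(13): 19·13+4=251≡17 → R
N(13): 19·13+4=251≡17 → R

IXCURR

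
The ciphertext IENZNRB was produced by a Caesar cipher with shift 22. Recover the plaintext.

MIRDRVF

I(8): 8−22=-14≡12 → M
E(4): 4−22=-18≡8 → I
N(13): 13−22=-9≡17 → R
Z(25): 25−22=3 → D
N(13): 13−22=-9≡17 → R
R(17): 17−22=-5≡21 → V
B(1): 1−22=-21≡5 → F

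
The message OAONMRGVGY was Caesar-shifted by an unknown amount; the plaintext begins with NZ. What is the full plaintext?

From the crib: O(14)−N(13)=1, so the shift is 1.
Subtract 1 from each ciphertext letter:
O(14): 14−1=13 → N
A(0): 0−1=-1≡25 → Z
O(14): 14−1=13 → N
N(13): 13−1=12 → M
M(12): 12−1=11 → L
R(17): 17−1=16 → Q
G(6): 6−1=5 → F
V(21): 21−1=20 → U
G(6): 6−1=5 → F
Y(24): 24−1=23 → X

NZNMLQFUFX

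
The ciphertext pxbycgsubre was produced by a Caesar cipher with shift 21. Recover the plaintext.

p(15): 15−21=-6≡20 → u
x(23): 23−21=2 → c
b(1): 1−21=-20≡6 → g
y(24): 24−21=3 → d
c(2): 2−21=-19≡7 → h
g(6): 6−21=-15≡11 → l
s(18): 18−21=-3≡23 → x
u(20): 20−21=-1≡25 → z
b(1): 1−21=-20≡6 → g
r(17): 17−21=-4≡22 → w
e(4): 4−21=-17≡9 → j

ucgdhlxzgwj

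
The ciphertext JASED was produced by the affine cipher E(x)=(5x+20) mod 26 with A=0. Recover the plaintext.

DWKCH

The inverse of 5 mod 26 is 21, since 5·21=105≡1. Apply D(y)=21·(y−20) mod 26:
J(9): 21·(9−20)=-231≡3 → D
A(0): 21·(0−20)=-420≡22 → W
S(18): 21·(18−20)=-42≡10 → K
E(4): 21·(4−20)=-336≡2 → C
D(3): 21·(3−20)=-357≡7 → H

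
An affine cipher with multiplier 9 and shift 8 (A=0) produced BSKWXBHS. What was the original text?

FEGQTFXE

The inverse of 9 mod 26 is 3, since 9·3=27≡1. Apply D(y)=3·(y−8) mod 26:
B(1): 3·(1−8)=-21≡5 → F
S(18): 3·(18−8)=30≡4 → E
K(10): 3·(10−8)=6 → G
W(22): 3·(22−8)=42≡16 → Q
X(23): 3·(23−8)=45≡19 → T
B(1): 3·(1−8)=-21≡5 → F
H(7): 3·(7−8)=-3≡23 → X
S(18): 3·(18−8)=30≡4 → E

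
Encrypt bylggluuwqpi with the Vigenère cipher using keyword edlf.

Repeat the key across the message: edlfedlfedlf
b(1)+e(4): 5 → f
y(24)+d(3): 27≡1 → b
l(11)+l(11): 22 → w
g(6)+f(5): 11 → l
g(6)+e(4): 10 → k
l(11)+d(3): 14 → o
u(20)+l(11): 31≡5 → f
u(20)+f(5): 25 → z
w(22)+e(4): 26≡0 → a
q(16)+d(3): 19 → t
p(15)+l(11): 26≡0 → a
i(8)+f(5): 13 → n

fbwlkofzatan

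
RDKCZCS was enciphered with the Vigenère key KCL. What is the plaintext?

HBZSXRI

Repeat the key across the ciphertext: KCLKCLK
R(17)−K(10): 7 → H
D(3)−C(2): 1 → B
K(10)−L(11): -1≡25 → Z
C(2)−K(10): -8≡18 → S
Z(25)−C(2): 23 → X
C(2)−L(11): -9≡17 → R
S(18)−K(10): 8 → I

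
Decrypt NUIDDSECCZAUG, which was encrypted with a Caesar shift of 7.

GNBWWLXVVSTNZ

N(13): 13−7=6 → G
U(20): 20−7=13 → N
I(8): 8−7=1 → B
D(3): 3−7=-4≡22 → W
D(3): 3−7=-4≡22 → W
S(18): 18−7=11 → L
E(4): 4−7=-3≡23 → X
C(2): 2−7=-5≡21 → V
C(2): 2−7=-5≡21 → V
Z(25): 25−7=18 → S
A(0): 0−7=-7≡19 → T
U(20): 20−7=13 → N
G(6): 6−7=-1≡25 → Z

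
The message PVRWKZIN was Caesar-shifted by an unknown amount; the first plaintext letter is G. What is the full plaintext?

GMINBQZE

From the crib: P(15)−G(6)=9, so the shift is 9.
Subtract 9 from each ciphertext letter:
P(15): 15−9=6 → G
V(21): 21−9=12 → M
R(17): 17−9=8 → I
W(22): 22−9=13 → N
K(10): 10−9=1 → B
Z(25): 25−9=16 → Q
I(8): 8−9=-1≡25 → Z
N(13): 13−9=4 → E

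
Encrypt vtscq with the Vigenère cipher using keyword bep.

wxhdu

Repeat the key across the message: bepbe
v(21)+b(1): 22 → w
t(19)+e(4): 23 → x
s(18)+p(15): 33≡7 → h
c(2)+b(1): 3 → d
q(16)+e(4): 20 → u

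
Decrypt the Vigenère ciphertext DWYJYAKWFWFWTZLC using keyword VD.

ITDGDXPTKTKTYWQZ

Repeat the key across the ciphertext: VDVDVDVDVDVDVDVD
D(3)−V(21): -18≡8 → I
W(22)−D(3): 19 → T
Y(24)−V(21): 3 → D
J(9)−D(3): 6 → G
Y(24)−V(21): 3 → D
A(0)−D(3): -3≡23 → X
K(10)−V(21): -11≡15 → P
W(22)−D(3): 19 → T
F(5)−V(21): -16≡10 → K
W(22)−D(3): 19 → T
F(5)−V(21): -16≡10 → K
W(22)−D(3): 19 → T
T(19)−V(21): -2≡24 → Y
Z(25)−D(3): 22 → W
L(11)−V(21): -10≡16 → Q
C(2)−D(3): -1≡25 → Z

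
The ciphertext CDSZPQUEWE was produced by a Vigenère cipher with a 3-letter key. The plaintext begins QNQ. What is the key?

MQC

Subtract each crib letter from the matching ciphertext letter (mod 26):
C(2)−Q(16)=-14≡12 → M
D(3)−N(13)=-10≡16 → Q
S(18)−Q(16)=2 → C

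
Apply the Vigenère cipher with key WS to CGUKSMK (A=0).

YYQCOEG

Repeat the key across the message: WSWSWSW
C(2)+W(22): 24 → Y
G(6)+S(18): 24 → Y
U(20)+W(22): 42≡16 → Q
K(10)+S(18): 28≡2 → C
S(18)+W(22): 40≡14 → O
M(12)+S(18): 30≡4 → E
K(10)+W(22): 32≡6 → G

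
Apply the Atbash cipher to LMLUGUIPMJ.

ONOFTFRKNQ

L(11) → O(14)
M(12) → N(13)
L(11) → O(14)
U(20) → F(5)
G(6) → T(19)
U(20) → F(5)
I(8) → R(17)
P(15) → K(10)
M(12) → N(13)
J(9) → Q(16)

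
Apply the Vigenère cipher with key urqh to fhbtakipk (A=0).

Repeat the key across the message: urqhurqhu
f(5)+u(20): 25 → z
h(7)+r(17): 24 → y
b(1)+q(16): 17 → r
t(19)+h(7): 26≡0 → a
a(0)+u(20): 20 → u
k(10)+r(17): 27≡1 → b
i(8)+q(16): 24 → y
p(15)+h(7): 22 → w
k(10)+u(20): 30≡4 → e

zyraubywe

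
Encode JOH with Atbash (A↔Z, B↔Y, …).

J(9) → Q(16)
O(14) → L(11)
H(7) → S(18)

QLS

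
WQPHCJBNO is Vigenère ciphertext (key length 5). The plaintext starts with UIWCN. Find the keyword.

Subtract each crib letter from the matching ciphertext letter (mod 26):
W(22)−U(20)=2 → C
Q(16)−I(8)=8 → I
P(15)−W(22)=-7≡19 → T
H(7)−C(2)=5 → F
C(2)−N(13)=-11≡15 → P

CITFP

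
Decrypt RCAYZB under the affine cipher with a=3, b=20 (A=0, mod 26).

The inverse of 3 mod 26 is 9, since 3·9=27≡1. Apply D(y)=9·(y−20) mod 26:
R(17): 9·(17−20)=-27≡25 → Z
C(2): 9·(2−20)=-162≡20 → U
A(0): 9·(0−20)=-180≡2 → C
Y(24): 9·(24−20)=36≡10 → K
Z(25): 9·(25−20)=45≡19 → T
B(1): 9·(1−20)=-171≡11 → L

ZUCKTL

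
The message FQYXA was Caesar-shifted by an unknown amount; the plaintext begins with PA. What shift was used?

From the crib: F(5)−P(15)=-10≡16, so the shift is 16.

16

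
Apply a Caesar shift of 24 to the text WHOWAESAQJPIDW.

UFMUYCQYOHNGBU

W(22): 22+24=46≡20 → U
H(7): 7+24=31≡5 → F
O(14): 14+24=38≡12 → M
W(22): 22+24=46≡20 → U
A(0): 0+24=24 → Y
E(4): 4+24=28≡2 → C
S(18): 18+24=42≡16 → Q
A(0): 0+24=24 → Y
Q(16): 16+24=40≡14 → O
J(9): 9+24=33≡7 → H
P(15): 15+24=39≡13 → N
I(8): 8+24=32≡6 → G
D(3): 3+24=27≡1 → B
W(22): 22+24=46≡20 → U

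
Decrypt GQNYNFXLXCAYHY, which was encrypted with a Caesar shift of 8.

G(6): 6−8=-2≡24 → Y
Q(16): 16−8=8 → I
N(13): 13−8=5 → F
Y(24): 24−8=16 → Q
N(13): 13−8=5 → F
F(5): 5−8=-3≡23 → X
X(23): 23−8=15 → P
L(11): 11−8=3 → D
X(23): 23−8=15 → P
C(2): 2−8=-6≡20 → U
A(0): 0−8=-8≡18 → S
Y(24): 24−8=16 → Q
H(7): 7−8=-1≡25 → Z
Y(24): 24−8=16 → Q

YIFQFXPDPUSQZQ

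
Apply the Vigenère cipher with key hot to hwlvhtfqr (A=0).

Repeat the key across the message: hothothot
h(7)+h(7): 14 → o
w(22)+o(14): 36≡10 → k
l(11)+t(19): 30≡4 → e
v(21)+h(7): 28≡2 → c
h(7)+o(14): 21 → v
t(19)+t(19): 38≡12 → m
f(5)+h(7): 12 → m
q(16)+o(14): 30≡4 → e
r(17)+t(19): 36≡10 → k

okecvmmek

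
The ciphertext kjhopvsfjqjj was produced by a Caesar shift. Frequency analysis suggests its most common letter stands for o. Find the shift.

The most frequent ciphertext letter is j (appears 4 times).
j is position 9; o is position 14.
Shift = -5≡21.

21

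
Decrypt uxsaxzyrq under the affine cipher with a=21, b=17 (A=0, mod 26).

pefteojav

The inverse of 21 mod 26 is 5, since 21·5=105≡1. Apply D(y)=5·(y−17) mod 26:
u(20): 5·(20−17)=15 → p
x(23): 5·(23−17)=30≡4 → e
s(18): 5·(18−17)=5 → f
a(0): 5·(0−17)=-85≡19 → t
x(23): 5·(23−17)=30≡4 → e
z(25): 5·(25−17)=40≡14 → o
y(24): 5·(24−17)=35≡9 → j
r(17): 5·(17−17)=0 → a
q(16): 5·(16−17)=-5≡21 → v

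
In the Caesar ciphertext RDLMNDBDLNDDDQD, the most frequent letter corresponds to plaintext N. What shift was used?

The most frequent ciphertext letter is D (appears 7 times).
D is position 3; N is position 13.
Shift = -10≡16.

16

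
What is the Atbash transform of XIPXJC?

CRKCQX

X(23) → C(2)
I(8) → R(17)
P(15) → K(10)
X(23) → C(2)
J(9) → Q(16)
C(2) → X(23)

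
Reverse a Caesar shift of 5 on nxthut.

n(13): 13−5=8 → i
x(23): 23−5=18 → s
t(19): 19−5=14 → o
h(7): 7−5=2 → c
u(20): 20−5=15 → p
t(19): 19−5=14 → o

isocpo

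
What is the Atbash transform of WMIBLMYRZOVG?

DNRYONBIALET

W(22) → D(3)
M(12) → N(13)
I(8) → R(17)
B(1) → Y(24)
L(11) → O(14)
M(12) → N(13)
Y(24) → B(1)
R(17) → I(8)
Z(25) → A(0)
O(14) → L(11)
V(21) → E(4)
G(6) → T(19)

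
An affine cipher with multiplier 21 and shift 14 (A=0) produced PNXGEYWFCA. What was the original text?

The inverse of 21 mod 26 is 5, since 21·5=105≡1. Apply D(y)=5·(y−14) mod 26:
P(15): 5·(15−14)=5 → F
N(13): 5·(13−14)=-5≡21 → V
X(23): 5·(23−14)=45≡19 → T
G(6): 5·(6−14)=-40≡12 → M
E(4): 5·(4−14)=-50≡2 → C
Y(24): 5·(24−14)=50≡24 → Y
W(22): 5·(22−14)=40≡14 → O
F(5): 5·(5−14)=-45≡7 → H
C(2): 5·(2−14)=-60≡18 → S
A(0): 5·(0−14)=-70≡8 → I

FVTMCYOHSI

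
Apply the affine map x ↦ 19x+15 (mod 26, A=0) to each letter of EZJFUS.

E(4): 19·4+15=91≡13 → N
Z(25): 19·25+15=490≡22 → W
J(9): 19·9+15=186≡4 → E
F(5): 19·5+15=110≡6 → G
U(20): 19·20+15=395≡5 → F
S(18): 19·18+15=357≡19 → T

NWEGFT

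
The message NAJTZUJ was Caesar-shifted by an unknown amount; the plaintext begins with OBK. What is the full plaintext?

OBKUAVK

From the crib: N(13)−O(14)=-1≡25, so the shift is 25.
Subtract 25 from each ciphertext letter:
N(13): 13−25=-12≡14 → O
A(0): 0−25=-25≡1 → B
J(9): 9−25=-16≡10 → K
T(19): 19−25=-6≡20 → U
Z(25): 25−25=0 → A
U(20): 20−25=-5≡21 → V
J(9): 9−25=-16≡10 → K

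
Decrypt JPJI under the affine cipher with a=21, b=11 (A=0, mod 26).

QUQL

The inverse of 21 mod 26 is 5, since 21·5=105≡1. Apply D(y)=5·(y−11) mod 26:
J(9): 5·(9−11)=-10≡16 → Q
P(15): 5·(15−11)=20 → U
J(9): 5·(9−11)=-10≡16 → Q
I(8): 5·(8−11)=-15≡11 → L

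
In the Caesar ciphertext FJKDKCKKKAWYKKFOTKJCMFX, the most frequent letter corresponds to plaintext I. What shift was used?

2

The most frequent ciphertext letter is K (appears 8 times).
K is position 10; I is position 8.
Shift = 2.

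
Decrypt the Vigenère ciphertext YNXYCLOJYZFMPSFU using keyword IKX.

Repeat the key across the ciphertext: IKXIKXIKXIKXIKXI
Y(24)−I(8): 16 → Q
N(13)−K(10): 3 → D
X(23)−X(23): 0 → A
Y(24)−I(8): 16 → Q
C(2)−K(10): -8≡18 → S
L(11)−X(23): -12≡14 → O
O(14)−I(8): 6 → G
J(9)−K(10): -1≡25 → Z
Y(24)−X(23): 1 → B
Z(25)−I(8): 17 → R
F(5)−K(10): -5≡21 → V
M(12)−X(23): -11≡15 → P
P(15)−I(8): 7 → H
S(18)−K(10): 8 → I
F(5)−X(23): -18≡8 → I
U(20)−I(8): 12 → M

QDAQSOGZBRVPHIIM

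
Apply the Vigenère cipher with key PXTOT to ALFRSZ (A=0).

PIYFLO

Repeat the key across the message: PXTOTP
A(0)+P(15): 15 → P
L(11)+X(23): 34≡8 → I
F(5)+T(19): 24 → Y
R(17)+O(14): 31≡5 → F
S(18)+T(19): 37≡11 → L
Z(25)+P(15): 40≡14 → O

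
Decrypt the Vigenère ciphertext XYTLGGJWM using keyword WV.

BDXQKLNBQ

Repeat the key across the ciphertext: WVWVWVWVW
X(23)−W(22): 1 → B
Y(24)−V(21): 3 → D
T(19)−W(22): -3≡23 → X
L(11)−V(21): -10≡16 → Q
G(6)−W(22): -16≡10 → K
G(6)−V(21): -15≡11 → L
J(9)−W(22): -13≡13 → N
W(22)−V(21): 1 → B
M(12)−W(22): -10≡16 → Q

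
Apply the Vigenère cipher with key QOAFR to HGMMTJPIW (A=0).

XUMRKZDIB

Repeat the key across the message: QOAFRQOAF
H(7)+Q(16): 23 → X
G(6)+O(14): 20 → U
M(12)+A(0): 12 → M
M(12)+F(5): 17 → R
T(19)+R(17): 36≡10 → K
J(9)+Q(16): 25 → Z
P(15)+O(14): 29≡3 → D
I(8)+A(0): 8 → I
W(22)+F(5): 27≡1 → B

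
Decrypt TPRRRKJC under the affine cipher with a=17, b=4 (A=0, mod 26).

HTNNNILG

The inverse of 17 mod 26 is 23, since 17·23=391≡1. Apply D(y)=23·(y−4) mod 26:
T(19): 23·(19−4)=345≡7 → H
P(15): 23·(15−4)=253≡19 → T
R(17): 23·(17−4)=299≡13 → N
R(17): 23·(17−4)=299≡13 → N
R(17): 23·(17−4)=299≡13 → N
K(10): 23·(10−4)=138≡8 → I
J(9): 23·(9−4)=115≡11 → L
C(2): 23·(2−4)=-46≡6 → G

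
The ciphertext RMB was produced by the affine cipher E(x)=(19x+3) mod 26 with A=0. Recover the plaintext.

The inverse of 19 mod 26 is 11, since 19·11=209≡1. Apply D(y)=11·(y−3) mod 26:
R(17): 11·(17−3)=154≡24 → Y
M(12): 11·(12−3)=99≡21 → V
B(1): 11·(1−3)=-22≡4 → E

YVE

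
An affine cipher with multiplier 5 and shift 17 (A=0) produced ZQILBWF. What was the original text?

MFTECBI

The inverse of 5 mod 26 is 21, since 5·21=105≡1. Apply D(y)=21·(y−17) mod 26:
Z(25): 21·(25−17)=168≡12 → M
Q(16): 21·(16−17)=-21≡5 → F
I(8): 21·(8−17)=-189≡19 → T
L(11): 21·(11−17)=-126≡4 → E
B(1): 21·(1−17)=-336≡2 → C
W(22): 21·(22−17)=105≡1 → B
F(5): 21·(5−17)=-252≡8 → I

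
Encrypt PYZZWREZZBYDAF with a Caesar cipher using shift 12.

P(15): 15+12=27≡1 → B
Y(24): 24+12=36≡10 → K
Z(25): 25+12=37≡11 → L
Z(25): 25+12=37≡11 → L
W(22): 22+12=34≡8 → I
R(17): 17+12=29≡3 → D
E(4): 4+12=16 → Q
Z(25): 25+12=37≡11 → L
Z(25): 25+12=37≡11 → L
B(1): 1+12=13 → N
Y(24): 24+12=36≡10 → K
D(3): 3+12=15 → P
A(0): 0+12=12 → M
F(5): 5+12=17 → R

BKLLIDQLLNKPMR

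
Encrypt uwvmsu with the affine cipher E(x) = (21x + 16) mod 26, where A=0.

u(20): 21·20+16=436≡20 → u
w(22): 21·22+16=478≡10 → k
v(21): 21·21+16=457≡15 → p
m(12): 21·12+16=268≡8 → i
s(18): 21·18+16=394≡4 → e
u(20): 21·20+16=436≡20 → u

ukpieu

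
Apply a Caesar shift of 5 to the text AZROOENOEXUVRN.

A(0): 0+5=5 → F
Z(25): 25+5=30≡4 → E
R(17): 17+5=22 → W
O(14): 14+5=19 → T
O(14): 14+5=19 → T
E(4): 4+5=9 → J
N(13): 13+5=18 → S
O(14): 14+5=19 → T
E(4): 4+5=9 → J
X(23): 23+5=28≡2 → C
U(20): 20+5=25 → Z
V(21): 21+5=26≡0 → A
R(17): 17+5=22 → W
N(13): 13+5=18 → S

FEWTTJSTJCZAWS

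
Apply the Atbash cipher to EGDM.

E(4) → V(21)
G(6) → T(19)
D(3) → W(22)
M(12) → N(13)

VTWN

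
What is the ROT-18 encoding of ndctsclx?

n(13): 13+18=31≡5 → f
d(3): 3+18=21 → v
c(2): 2+18=20 → u
t(19): 19+18=37≡11 → l
s(18): 18+18=36≡10 → k
c(2): 2+18=20 → u
l(11): 11+18=29≡3 → d
x(23): 23+18=41≡15 → p

fvulkudp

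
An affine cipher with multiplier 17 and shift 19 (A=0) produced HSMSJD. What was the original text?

KDVDEW

The inverse of 17 mod 26 is 23, since 17·23=391≡1. Apply D(y)=23·(y−19) mod 26:
H(7): 23·(7−19)=-276≡10 → K
S(18): 23·(18−19)=-23≡3 → D
M(12): 23·(12−19)=-161≡21 → V
S(18): 23·(18−19)=-23≡3 → D
J(9): 23·(9−19)=-230≡4 → E
D(3): 23·(3−19)=-368≡22 → W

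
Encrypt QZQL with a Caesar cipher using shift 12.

Q(16): 16+12=28≡2 → C
Z(25): 25+12=37≡11 → L
Q(16): 16+12=28≡2 → C
L(11): 11+12=23 → X

CLCX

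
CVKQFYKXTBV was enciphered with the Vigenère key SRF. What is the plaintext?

Repeat the key across the ciphertext: SRFSRFSRFSR
C(2)−S(18): -16≡10 → K
V(21)−R(17): 4 → E
K(10)−F(5): 5 → F
Q(16)−S(18): -2≡24 → Y
F(5)−R(17): -12≡14 → O
Y(24)−F(5): 19 → T
K(10)−S(18): -8≡18 → S
X(23)−R(17): 6 → G
T(19)−F(5): 14 → O
B(1)−S(18): -17≡9 → J
V(21)−R(17): 4 → E

KEFYOTSGOJE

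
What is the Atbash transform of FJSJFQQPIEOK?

UQHQUJJKRVLP

F(5) → U(20)
J(9) → Q(16)
S(18) → H(7)
J(9) → Q(16)
F(5) → U(20)
Q(16) → J(9)
Q(16) → J(9)
P(15) → K(10)
I(8) → R(17)
E(4) → V(21)
O(14) → L(11)
K(10) → P(15)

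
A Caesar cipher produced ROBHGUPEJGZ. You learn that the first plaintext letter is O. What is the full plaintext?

OLYEDRMBGDW

From the crib: R(17)−O(14)=3, so the shift is 3.
Subtract 3 from each ciphertext letter:
R(17): 17−3=14 → O
O(14): 14−3=11 → L
B(1): 1−3=-2≡24 → Y
H(7): 7−3=4 → E
G(6): 6−3=3 → D
U(20): 20−3=17 → R
P(15): 15−3=12 → M
E(4): 4−3=1 → B
J(9): 9−3=6 → G
G(6): 6−3=3 → D
Z(25): 25−3=22 → W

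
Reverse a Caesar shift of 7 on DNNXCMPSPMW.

D(3): 3−7=-4≡22 → W
N(13): 13−7=6 → G
N(13): 13−7=6 → G
X(23): 23−7=16 → Q
C(2): 2−7=-5≡21 → V
M(12): 12−7=5 → F
P(15): 15−7=8 → I
S(18): 18−7=11 → L
P(15): 15−7=8 → I
M(12): 12−7=5 → F
W(22): 22−7=15 → P

WGGQVFILIFP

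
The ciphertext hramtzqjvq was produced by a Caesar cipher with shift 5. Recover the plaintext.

cmvhouleql

h(7): 7−5=2 → c
r(17): 17−5=12 → m
a(0): 0−5=-5≡21 → v
m(12): 12−5=7 → h
t(19): 19−5=14 → o
z(25): 25−5=20 → u
q(16): 16−5=11 → l
j(9): 9−5=4 → e
v(21): 21−5=16 → q
q(16): 16−5=11 → l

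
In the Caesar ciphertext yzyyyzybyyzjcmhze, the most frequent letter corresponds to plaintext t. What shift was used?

The most frequent ciphertext letter is y (appears 7 times).
y is position 24; t is position 19.
Shift = 5.

5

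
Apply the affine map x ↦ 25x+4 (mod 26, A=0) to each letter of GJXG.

G(6): 25·6+4=154≡24 → Y
J(9): 25·9+4=229≡21 → V
X(23): 25·23+4=579≡7 → H
G(6): 25·6+4=154≡24 → Y

YVHY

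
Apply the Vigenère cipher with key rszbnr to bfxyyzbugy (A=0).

Repeat the key across the message: rszbnrrszb
b(1)+r(17): 18 → s
f(5)+s(18): 23 → x
x(23)+z(25): 48≡22 → w
y(24)+b(1): 25 → z
y(24)+n(13): 37≡11 → l
z(25)+r(17): 42≡16 → q
b(1)+r(17): 18 → s
u(20)+s(18): 38≡12 → m
g(6)+z(25): 31≡5 → f
y(24)+b(1): 25 → z

sxwzlqsmfz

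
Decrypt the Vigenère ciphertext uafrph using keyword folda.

pmuopc

Repeat the key across the ciphertext: foldaf
u(20)−f(5): 15 → p
a(0)−o(14): -14≡12 → m
f(5)−l(11): -6≡20 → u
r(17)−d(3): 14 → o
p(15)−a(0): 15 → p
h(7)−f(5): 2 → c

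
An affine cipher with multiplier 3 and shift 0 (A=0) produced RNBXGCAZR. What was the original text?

The inverse of 3 mod 26 is 9, since 3·9=27≡1. Apply D(y)=9·(y−0) mod 26:
R(17): 9·(17−0)=153≡23 → X
N(13): 9·(13−0)=117≡13 → N
B(1): 9·(1−0)=9 → J
X(23): 9·(23−0)=207≡25 → Z
G(6): 9·(6−0)=54≡2 → C
C(2): 9·(2−0)=18 → S
A(0): 9·(0−0)=0 → A
Z(25): 9·(25−0)=225≡17 → R
R(17): 9·(17−0)=153≡23 → X

XNJZCSARX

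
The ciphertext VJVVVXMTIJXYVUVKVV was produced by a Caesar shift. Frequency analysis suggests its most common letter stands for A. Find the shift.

The most frequent ciphertext letter is V (appears 8 times).
V is position 21; A is position 0.
Shift = 21.

21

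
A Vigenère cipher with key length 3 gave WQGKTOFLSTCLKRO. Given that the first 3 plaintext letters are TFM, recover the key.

Subtract each crib letter from the matching ciphertext letter (mod 26):
W(22)−T(19)=3 → D
Q(16)−F(5)=11 → L
G(6)−M(12)=-6≡20 → U

DLU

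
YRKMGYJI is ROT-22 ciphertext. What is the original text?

Y(24): 24−22=2 → C
R(17): 17−22=-5≡21 → V
K(10): 10−22=-12≡14 → O
M(12): 12−22=-10≡16 → Q
G(6): 6−22=-16≡10 → K
Y(24): 24−22=2 → C
J(9): 9−22=-13≡13 → N
I(8): 8−22=-14≡12 → M

CVOQKCNM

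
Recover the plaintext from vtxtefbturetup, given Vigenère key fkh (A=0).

qjqouywjnmumpf

Repeat the key across the ciphertext: fkhfkhfkhfkhfk
v(21)−f(5): 16 → q
t(19)−k(10): 9 → j
x(23)−h(7): 16 → q
t(19)−f(5): 14 → o
e(4)−k(10): -6≡20 → u
f(5)−h(7): -2≡24 → y
b(1)−f(5): -4≡22 → w
t(19)−k(10): 9 → j
u(20)−h(7): 13 → n
r(17)−f(5): 12 → m
e(4)−k(10): -6≡20 → u
t(19)−h(7): 12 → m
u(20)−f(5): 15 → p
p(15)−k(10): 5 → f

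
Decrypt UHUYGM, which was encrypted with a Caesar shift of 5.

U(20): 20−5=15 → P
H(7): 7−5=2 → C
U(20): 20−5=15 → P
Y(24): 24−5=19 → T
G(6): 6−5=1 → B
M(12): 12−5=7 → H

PCPTBH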